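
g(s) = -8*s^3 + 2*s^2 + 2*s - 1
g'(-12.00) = -3502.00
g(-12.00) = 14087.00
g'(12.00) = -3406.00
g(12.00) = -13513.00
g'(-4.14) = -425.91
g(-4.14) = 592.66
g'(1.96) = -82.36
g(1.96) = -49.63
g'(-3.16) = -250.29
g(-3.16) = 265.09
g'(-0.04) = 1.80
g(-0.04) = -1.08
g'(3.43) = -266.64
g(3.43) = -293.44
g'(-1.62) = -67.47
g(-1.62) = 35.02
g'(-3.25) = -264.50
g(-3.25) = 288.25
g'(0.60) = -4.24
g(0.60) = -0.81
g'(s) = -24*s^2 + 4*s + 2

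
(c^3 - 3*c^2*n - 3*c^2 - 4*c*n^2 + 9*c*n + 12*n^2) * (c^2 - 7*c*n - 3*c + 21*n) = c^5 - 10*c^4*n - 6*c^4 + 17*c^3*n^2 + 60*c^3*n + 9*c^3 + 28*c^2*n^3 - 102*c^2*n^2 - 90*c^2*n - 168*c*n^3 + 153*c*n^2 + 252*n^3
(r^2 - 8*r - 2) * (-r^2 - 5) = -r^4 + 8*r^3 - 3*r^2 + 40*r + 10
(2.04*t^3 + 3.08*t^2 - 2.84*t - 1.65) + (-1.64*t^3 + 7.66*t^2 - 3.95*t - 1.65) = 0.4*t^3 + 10.74*t^2 - 6.79*t - 3.3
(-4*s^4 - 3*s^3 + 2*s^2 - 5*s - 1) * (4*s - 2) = -16*s^5 - 4*s^4 + 14*s^3 - 24*s^2 + 6*s + 2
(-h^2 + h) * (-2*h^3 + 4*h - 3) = 2*h^5 - 2*h^4 - 4*h^3 + 7*h^2 - 3*h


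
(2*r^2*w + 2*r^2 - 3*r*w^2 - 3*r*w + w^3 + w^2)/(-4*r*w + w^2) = (-2*r^2*w - 2*r^2 + 3*r*w^2 + 3*r*w - w^3 - w^2)/(w*(4*r - w))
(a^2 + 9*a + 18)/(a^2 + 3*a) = (a + 6)/a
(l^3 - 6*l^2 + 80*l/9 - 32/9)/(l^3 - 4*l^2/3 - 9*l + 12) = (3*l^2 - 14*l + 8)/(3*(l^2 - 9))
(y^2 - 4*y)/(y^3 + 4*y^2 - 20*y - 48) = y/(y^2 + 8*y + 12)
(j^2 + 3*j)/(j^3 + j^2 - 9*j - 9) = j/(j^2 - 2*j - 3)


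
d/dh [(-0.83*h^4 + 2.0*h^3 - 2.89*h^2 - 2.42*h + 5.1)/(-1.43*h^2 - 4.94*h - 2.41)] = (2.3738*h^5 + 9.4406*h^4 - 11.7588*h^3 - 3.644*h^2 + 28.5158*h + 31.0262)/(2.0449*h^4 + 14.1284*h^3 + 31.2962*h^2 + 23.8108*h + 5.8081)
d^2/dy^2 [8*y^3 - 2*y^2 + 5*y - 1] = 48*y - 4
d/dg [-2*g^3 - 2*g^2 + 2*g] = -6*g^2 - 4*g + 2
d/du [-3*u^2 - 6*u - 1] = -6*u - 6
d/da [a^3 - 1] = 3*a^2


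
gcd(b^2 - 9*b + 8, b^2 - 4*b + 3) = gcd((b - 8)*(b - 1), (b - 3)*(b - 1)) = b - 1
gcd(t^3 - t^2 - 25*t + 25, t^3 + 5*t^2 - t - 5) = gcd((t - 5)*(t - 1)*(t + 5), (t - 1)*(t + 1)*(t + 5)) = t^2 + 4*t - 5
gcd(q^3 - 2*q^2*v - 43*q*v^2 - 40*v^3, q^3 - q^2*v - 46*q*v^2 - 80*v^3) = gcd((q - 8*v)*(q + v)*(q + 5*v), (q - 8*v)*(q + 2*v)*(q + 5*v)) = q^2 - 3*q*v - 40*v^2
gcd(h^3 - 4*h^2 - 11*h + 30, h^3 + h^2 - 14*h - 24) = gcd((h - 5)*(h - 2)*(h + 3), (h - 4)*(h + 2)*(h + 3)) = h + 3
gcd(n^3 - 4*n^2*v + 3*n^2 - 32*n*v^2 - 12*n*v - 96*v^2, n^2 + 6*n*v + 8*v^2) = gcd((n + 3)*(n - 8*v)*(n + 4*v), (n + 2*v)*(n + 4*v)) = n + 4*v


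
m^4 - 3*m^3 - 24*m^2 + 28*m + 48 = (m - 6)*(m - 2)*(m + 1)*(m + 4)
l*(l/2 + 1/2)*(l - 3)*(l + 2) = l^4/2 - 7*l^2/2 - 3*l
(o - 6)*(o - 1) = o^2 - 7*o + 6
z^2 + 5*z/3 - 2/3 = (z - 1/3)*(z + 2)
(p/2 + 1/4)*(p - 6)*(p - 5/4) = p^3/2 - 27*p^2/8 + 31*p/16 + 15/8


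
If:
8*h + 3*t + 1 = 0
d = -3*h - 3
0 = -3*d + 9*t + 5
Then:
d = -26/5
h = 11/15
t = -103/45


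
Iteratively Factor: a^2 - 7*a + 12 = (a - 4)*(a - 3)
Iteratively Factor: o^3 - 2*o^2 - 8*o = (o)*(o^2 - 2*o - 8) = o*(o - 4)*(o + 2)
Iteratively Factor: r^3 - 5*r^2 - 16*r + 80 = (r + 4)*(r^2 - 9*r + 20) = (r - 5)*(r + 4)*(r - 4)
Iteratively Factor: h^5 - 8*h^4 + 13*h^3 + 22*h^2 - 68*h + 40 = (h + 2)*(h^4 - 10*h^3 + 33*h^2 - 44*h + 20) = (h - 2)*(h + 2)*(h^3 - 8*h^2 + 17*h - 10) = (h - 2)*(h - 1)*(h + 2)*(h^2 - 7*h + 10) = (h - 5)*(h - 2)*(h - 1)*(h + 2)*(h - 2)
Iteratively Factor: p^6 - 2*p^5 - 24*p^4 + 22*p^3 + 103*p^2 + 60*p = (p + 1)*(p^5 - 3*p^4 - 21*p^3 + 43*p^2 + 60*p) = p*(p + 1)*(p^4 - 3*p^3 - 21*p^2 + 43*p + 60) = p*(p - 3)*(p + 1)*(p^3 - 21*p - 20) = p*(p - 3)*(p + 1)^2*(p^2 - p - 20) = p*(p - 3)*(p + 1)^2*(p + 4)*(p - 5)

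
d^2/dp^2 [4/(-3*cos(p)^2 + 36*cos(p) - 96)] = 4*(4*sin(p)^4 - 18*sin(p)^2 + 429*cos(p) - 9*cos(3*p) - 210)/(3*(cos(p) - 8)^3*(cos(p) - 4)^3)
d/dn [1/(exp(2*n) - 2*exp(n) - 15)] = 2*(1 - exp(n))*exp(n)/(-exp(2*n) + 2*exp(n) + 15)^2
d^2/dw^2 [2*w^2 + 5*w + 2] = 4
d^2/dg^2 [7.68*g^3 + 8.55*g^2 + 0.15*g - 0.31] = 46.08*g + 17.1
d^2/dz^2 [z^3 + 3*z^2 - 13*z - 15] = 6*z + 6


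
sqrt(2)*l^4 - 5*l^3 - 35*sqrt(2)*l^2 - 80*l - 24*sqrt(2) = (l - 6*sqrt(2))*(l + sqrt(2))*(l + 2*sqrt(2))*(sqrt(2)*l + 1)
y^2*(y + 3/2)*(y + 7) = y^4 + 17*y^3/2 + 21*y^2/2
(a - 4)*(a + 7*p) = a^2 + 7*a*p - 4*a - 28*p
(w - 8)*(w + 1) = w^2 - 7*w - 8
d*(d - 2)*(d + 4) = d^3 + 2*d^2 - 8*d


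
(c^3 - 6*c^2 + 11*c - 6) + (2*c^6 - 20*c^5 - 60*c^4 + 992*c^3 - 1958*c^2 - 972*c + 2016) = 2*c^6 - 20*c^5 - 60*c^4 + 993*c^3 - 1964*c^2 - 961*c + 2010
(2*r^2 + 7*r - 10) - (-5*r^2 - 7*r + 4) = 7*r^2 + 14*r - 14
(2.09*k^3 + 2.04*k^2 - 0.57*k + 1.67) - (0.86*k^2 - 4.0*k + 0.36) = 2.09*k^3 + 1.18*k^2 + 3.43*k + 1.31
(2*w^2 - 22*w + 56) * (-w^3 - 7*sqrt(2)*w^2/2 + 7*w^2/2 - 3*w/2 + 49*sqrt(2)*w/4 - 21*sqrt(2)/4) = -2*w^5 - 7*sqrt(2)*w^4 + 29*w^4 - 136*w^3 + 203*sqrt(2)*w^3/2 - 476*sqrt(2)*w^2 + 229*w^2 - 84*w + 1603*sqrt(2)*w/2 - 294*sqrt(2)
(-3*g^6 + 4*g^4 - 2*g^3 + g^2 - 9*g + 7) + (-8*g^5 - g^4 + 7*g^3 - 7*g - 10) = -3*g^6 - 8*g^5 + 3*g^4 + 5*g^3 + g^2 - 16*g - 3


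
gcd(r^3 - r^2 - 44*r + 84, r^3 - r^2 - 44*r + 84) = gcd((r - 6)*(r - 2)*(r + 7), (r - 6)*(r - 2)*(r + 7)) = r^3 - r^2 - 44*r + 84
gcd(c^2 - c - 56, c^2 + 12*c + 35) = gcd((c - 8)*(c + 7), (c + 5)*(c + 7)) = c + 7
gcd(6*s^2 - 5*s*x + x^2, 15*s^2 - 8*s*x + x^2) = -3*s + x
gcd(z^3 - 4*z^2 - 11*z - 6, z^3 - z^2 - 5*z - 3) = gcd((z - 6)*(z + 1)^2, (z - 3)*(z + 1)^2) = z^2 + 2*z + 1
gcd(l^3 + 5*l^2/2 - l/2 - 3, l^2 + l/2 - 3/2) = l^2 + l/2 - 3/2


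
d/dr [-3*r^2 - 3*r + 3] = -6*r - 3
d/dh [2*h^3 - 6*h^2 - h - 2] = 6*h^2 - 12*h - 1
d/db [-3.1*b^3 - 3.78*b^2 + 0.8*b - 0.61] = -9.3*b^2 - 7.56*b + 0.8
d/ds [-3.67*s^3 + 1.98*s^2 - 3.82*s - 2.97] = -11.01*s^2 + 3.96*s - 3.82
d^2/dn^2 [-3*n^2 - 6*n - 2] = -6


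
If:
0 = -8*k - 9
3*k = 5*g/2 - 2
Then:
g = -11/20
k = -9/8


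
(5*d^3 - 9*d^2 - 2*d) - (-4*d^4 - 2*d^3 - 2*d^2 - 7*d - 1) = 4*d^4 + 7*d^3 - 7*d^2 + 5*d + 1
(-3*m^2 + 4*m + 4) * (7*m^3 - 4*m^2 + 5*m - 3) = -21*m^5 + 40*m^4 - 3*m^3 + 13*m^2 + 8*m - 12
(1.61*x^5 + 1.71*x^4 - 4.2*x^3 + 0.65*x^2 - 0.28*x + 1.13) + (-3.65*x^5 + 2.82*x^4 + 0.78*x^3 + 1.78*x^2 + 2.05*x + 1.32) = -2.04*x^5 + 4.53*x^4 - 3.42*x^3 + 2.43*x^2 + 1.77*x + 2.45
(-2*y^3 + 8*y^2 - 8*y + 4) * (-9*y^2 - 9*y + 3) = 18*y^5 - 54*y^4 - 6*y^3 + 60*y^2 - 60*y + 12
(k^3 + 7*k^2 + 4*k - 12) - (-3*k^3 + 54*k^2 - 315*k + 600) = 4*k^3 - 47*k^2 + 319*k - 612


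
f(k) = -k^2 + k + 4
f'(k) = 1 - 2*k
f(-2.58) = -5.24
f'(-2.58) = 6.16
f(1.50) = 3.25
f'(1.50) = -2.00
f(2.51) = 0.21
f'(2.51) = -4.02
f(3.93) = -7.51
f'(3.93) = -6.86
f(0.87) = 4.11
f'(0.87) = -0.74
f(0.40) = 4.24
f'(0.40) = 0.20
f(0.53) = 4.25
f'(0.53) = -0.06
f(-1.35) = 0.83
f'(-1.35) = 3.70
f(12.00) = -128.00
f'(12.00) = -23.00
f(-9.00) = -86.00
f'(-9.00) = 19.00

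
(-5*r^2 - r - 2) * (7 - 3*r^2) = 15*r^4 + 3*r^3 - 29*r^2 - 7*r - 14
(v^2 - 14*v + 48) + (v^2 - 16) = 2*v^2 - 14*v + 32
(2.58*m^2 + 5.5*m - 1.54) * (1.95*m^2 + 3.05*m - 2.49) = 5.031*m^4 + 18.594*m^3 + 7.3478*m^2 - 18.392*m + 3.8346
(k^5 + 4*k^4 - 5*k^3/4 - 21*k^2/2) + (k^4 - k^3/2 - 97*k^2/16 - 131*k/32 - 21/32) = k^5 + 5*k^4 - 7*k^3/4 - 265*k^2/16 - 131*k/32 - 21/32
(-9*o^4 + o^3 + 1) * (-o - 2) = 9*o^5 + 17*o^4 - 2*o^3 - o - 2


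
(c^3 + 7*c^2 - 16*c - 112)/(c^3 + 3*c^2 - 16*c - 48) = (c + 7)/(c + 3)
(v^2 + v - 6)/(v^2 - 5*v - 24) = (v - 2)/(v - 8)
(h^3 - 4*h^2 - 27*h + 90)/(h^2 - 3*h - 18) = (h^2 + 2*h - 15)/(h + 3)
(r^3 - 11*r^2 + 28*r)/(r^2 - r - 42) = r*(r - 4)/(r + 6)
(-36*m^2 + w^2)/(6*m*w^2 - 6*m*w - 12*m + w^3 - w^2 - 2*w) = (-6*m + w)/(w^2 - w - 2)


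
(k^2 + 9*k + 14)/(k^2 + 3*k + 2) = (k + 7)/(k + 1)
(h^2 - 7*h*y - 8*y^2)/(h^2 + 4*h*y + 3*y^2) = (h - 8*y)/(h + 3*y)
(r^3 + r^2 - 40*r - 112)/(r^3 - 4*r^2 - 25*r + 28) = (r + 4)/(r - 1)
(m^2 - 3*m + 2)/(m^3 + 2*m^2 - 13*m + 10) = 1/(m + 5)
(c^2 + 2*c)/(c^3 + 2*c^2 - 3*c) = (c + 2)/(c^2 + 2*c - 3)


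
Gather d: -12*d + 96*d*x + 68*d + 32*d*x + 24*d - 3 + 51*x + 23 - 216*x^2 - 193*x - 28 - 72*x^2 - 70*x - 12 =d*(128*x + 80) - 288*x^2 - 212*x - 20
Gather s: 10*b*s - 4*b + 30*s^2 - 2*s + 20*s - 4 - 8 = -4*b + 30*s^2 + s*(10*b + 18) - 12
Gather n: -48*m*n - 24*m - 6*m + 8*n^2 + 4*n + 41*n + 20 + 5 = -30*m + 8*n^2 + n*(45 - 48*m) + 25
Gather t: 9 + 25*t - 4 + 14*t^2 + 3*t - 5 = 14*t^2 + 28*t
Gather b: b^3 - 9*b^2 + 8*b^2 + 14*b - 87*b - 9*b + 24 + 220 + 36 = b^3 - b^2 - 82*b + 280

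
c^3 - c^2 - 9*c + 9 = (c - 3)*(c - 1)*(c + 3)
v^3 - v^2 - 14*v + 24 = (v - 3)*(v - 2)*(v + 4)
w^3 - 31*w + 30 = (w - 5)*(w - 1)*(w + 6)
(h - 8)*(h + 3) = h^2 - 5*h - 24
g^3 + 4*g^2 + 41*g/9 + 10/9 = (g + 1/3)*(g + 5/3)*(g + 2)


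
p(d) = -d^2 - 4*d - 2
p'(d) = -2*d - 4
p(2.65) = -19.62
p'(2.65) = -9.30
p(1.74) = -11.99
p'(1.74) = -7.48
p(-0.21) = -1.20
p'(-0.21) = -3.58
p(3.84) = -32.11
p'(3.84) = -11.68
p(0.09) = -2.37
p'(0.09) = -4.18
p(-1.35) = 1.58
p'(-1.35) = -1.30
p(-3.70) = -0.89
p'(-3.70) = 3.40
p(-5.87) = -12.98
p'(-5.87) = 7.74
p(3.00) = -23.00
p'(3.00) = -10.00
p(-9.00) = -47.00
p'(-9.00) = 14.00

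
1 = 1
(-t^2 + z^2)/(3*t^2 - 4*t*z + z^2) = (t + z)/(-3*t + z)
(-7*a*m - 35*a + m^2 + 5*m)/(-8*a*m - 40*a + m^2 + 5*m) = (7*a - m)/(8*a - m)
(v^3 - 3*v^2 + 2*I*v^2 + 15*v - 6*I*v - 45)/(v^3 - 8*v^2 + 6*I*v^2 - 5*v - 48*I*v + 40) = (v^2 - 3*v*(1 + I) + 9*I)/(v^2 + v*(-8 + I) - 8*I)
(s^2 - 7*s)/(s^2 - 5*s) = (s - 7)/(s - 5)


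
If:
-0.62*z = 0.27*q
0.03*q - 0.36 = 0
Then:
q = 12.00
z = -5.23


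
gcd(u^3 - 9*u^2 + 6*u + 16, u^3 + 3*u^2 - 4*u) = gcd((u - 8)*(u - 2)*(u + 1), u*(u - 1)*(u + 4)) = 1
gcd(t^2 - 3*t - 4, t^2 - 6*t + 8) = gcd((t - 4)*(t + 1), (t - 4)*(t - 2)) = t - 4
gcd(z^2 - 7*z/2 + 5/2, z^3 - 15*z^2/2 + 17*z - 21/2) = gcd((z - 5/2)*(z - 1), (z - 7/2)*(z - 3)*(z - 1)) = z - 1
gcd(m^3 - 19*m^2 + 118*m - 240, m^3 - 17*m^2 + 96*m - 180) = m^2 - 11*m + 30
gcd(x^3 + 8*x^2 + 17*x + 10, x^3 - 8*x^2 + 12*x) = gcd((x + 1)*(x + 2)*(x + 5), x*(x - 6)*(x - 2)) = 1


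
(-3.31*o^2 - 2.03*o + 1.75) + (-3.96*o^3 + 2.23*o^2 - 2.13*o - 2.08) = -3.96*o^3 - 1.08*o^2 - 4.16*o - 0.33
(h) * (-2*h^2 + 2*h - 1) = -2*h^3 + 2*h^2 - h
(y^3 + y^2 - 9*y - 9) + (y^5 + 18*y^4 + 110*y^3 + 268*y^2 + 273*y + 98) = y^5 + 18*y^4 + 111*y^3 + 269*y^2 + 264*y + 89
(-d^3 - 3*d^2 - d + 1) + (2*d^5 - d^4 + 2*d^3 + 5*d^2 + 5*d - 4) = 2*d^5 - d^4 + d^3 + 2*d^2 + 4*d - 3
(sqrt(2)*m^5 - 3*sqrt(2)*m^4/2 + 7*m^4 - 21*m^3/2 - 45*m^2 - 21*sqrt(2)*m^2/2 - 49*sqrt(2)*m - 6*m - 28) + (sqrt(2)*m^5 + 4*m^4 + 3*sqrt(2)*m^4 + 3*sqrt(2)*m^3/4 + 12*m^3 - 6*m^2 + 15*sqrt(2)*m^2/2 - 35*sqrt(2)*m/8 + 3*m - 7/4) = 2*sqrt(2)*m^5 + 3*sqrt(2)*m^4/2 + 11*m^4 + 3*sqrt(2)*m^3/4 + 3*m^3/2 - 51*m^2 - 3*sqrt(2)*m^2 - 427*sqrt(2)*m/8 - 3*m - 119/4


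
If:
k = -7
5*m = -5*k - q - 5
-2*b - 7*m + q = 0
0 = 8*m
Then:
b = 15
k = -7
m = 0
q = 30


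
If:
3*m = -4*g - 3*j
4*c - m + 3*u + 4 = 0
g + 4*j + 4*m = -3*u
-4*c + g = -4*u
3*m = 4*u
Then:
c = -183/248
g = -27/62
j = 44/31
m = -26/31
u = -39/62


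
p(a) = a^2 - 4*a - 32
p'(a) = 2*a - 4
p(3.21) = -34.54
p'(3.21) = 2.42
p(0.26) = -32.97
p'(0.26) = -3.48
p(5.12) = -26.27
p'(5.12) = 6.24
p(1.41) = -35.65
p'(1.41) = -1.18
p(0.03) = -32.12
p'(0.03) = -3.94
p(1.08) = -35.15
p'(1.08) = -1.84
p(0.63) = -34.12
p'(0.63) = -2.74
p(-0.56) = -29.45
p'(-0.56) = -5.12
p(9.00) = 13.00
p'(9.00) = 14.00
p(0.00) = -32.00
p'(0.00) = -4.00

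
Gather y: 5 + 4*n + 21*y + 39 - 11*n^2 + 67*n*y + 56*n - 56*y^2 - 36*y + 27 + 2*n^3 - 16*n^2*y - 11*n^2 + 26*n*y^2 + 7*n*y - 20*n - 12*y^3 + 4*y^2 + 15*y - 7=2*n^3 - 22*n^2 + 40*n - 12*y^3 + y^2*(26*n - 52) + y*(-16*n^2 + 74*n) + 64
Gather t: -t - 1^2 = -t - 1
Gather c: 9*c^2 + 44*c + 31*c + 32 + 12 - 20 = 9*c^2 + 75*c + 24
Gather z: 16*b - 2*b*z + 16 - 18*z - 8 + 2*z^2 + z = 16*b + 2*z^2 + z*(-2*b - 17) + 8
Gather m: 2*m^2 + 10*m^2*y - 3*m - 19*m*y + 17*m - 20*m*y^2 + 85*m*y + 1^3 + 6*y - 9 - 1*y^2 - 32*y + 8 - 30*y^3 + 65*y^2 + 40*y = m^2*(10*y + 2) + m*(-20*y^2 + 66*y + 14) - 30*y^3 + 64*y^2 + 14*y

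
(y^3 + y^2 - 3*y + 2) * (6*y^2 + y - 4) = 6*y^5 + 7*y^4 - 21*y^3 + 5*y^2 + 14*y - 8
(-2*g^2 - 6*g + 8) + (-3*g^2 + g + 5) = -5*g^2 - 5*g + 13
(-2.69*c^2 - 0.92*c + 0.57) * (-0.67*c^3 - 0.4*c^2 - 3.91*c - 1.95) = 1.8023*c^5 + 1.6924*c^4 + 10.504*c^3 + 8.6147*c^2 - 0.4347*c - 1.1115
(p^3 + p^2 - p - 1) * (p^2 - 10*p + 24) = p^5 - 9*p^4 + 13*p^3 + 33*p^2 - 14*p - 24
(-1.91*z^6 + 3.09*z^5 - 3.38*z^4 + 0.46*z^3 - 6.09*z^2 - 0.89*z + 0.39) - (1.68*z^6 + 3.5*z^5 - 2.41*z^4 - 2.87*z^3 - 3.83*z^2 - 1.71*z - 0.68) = -3.59*z^6 - 0.41*z^5 - 0.97*z^4 + 3.33*z^3 - 2.26*z^2 + 0.82*z + 1.07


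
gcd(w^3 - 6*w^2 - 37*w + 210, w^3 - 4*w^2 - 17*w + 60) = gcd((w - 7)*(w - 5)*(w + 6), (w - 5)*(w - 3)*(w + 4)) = w - 5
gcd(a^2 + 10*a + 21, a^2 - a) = 1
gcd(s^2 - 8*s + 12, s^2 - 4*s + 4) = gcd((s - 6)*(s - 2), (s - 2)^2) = s - 2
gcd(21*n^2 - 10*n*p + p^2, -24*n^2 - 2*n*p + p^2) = 1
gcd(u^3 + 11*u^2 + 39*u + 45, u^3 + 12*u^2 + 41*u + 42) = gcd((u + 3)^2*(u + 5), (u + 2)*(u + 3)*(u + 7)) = u + 3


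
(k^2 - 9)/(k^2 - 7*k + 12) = (k + 3)/(k - 4)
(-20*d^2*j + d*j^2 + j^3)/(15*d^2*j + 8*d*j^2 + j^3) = (-4*d + j)/(3*d + j)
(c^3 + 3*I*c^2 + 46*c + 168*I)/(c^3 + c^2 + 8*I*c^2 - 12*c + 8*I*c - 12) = (c^2 - 3*I*c + 28)/(c^2 + c*(1 + 2*I) + 2*I)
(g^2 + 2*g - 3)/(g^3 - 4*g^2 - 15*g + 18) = 1/(g - 6)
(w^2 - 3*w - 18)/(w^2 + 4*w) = (w^2 - 3*w - 18)/(w*(w + 4))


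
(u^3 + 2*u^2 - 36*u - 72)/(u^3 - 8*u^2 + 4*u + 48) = (u + 6)/(u - 4)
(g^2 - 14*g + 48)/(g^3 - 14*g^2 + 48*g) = 1/g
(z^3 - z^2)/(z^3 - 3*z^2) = (z - 1)/(z - 3)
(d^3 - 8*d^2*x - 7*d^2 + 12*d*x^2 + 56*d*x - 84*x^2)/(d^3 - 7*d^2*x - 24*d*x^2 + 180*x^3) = (-d^2 + 2*d*x + 7*d - 14*x)/(-d^2 + d*x + 30*x^2)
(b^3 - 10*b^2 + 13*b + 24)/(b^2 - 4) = (b^3 - 10*b^2 + 13*b + 24)/(b^2 - 4)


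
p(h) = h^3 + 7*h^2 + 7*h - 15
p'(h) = 3*h^2 + 14*h + 7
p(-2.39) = -5.40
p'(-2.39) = -9.32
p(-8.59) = -192.45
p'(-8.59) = 108.10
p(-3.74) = 4.42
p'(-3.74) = -3.40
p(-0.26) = -16.36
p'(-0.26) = 3.56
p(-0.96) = -16.15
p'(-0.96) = -3.68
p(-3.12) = 0.93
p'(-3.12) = -7.48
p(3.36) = 125.48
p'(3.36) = 87.91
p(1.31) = 8.43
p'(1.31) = 30.49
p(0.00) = -15.00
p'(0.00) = 7.00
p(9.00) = 1344.00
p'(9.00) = 376.00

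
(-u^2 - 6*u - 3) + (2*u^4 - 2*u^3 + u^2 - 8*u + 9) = 2*u^4 - 2*u^3 - 14*u + 6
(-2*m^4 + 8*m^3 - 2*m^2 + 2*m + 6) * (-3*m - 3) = 6*m^5 - 18*m^4 - 18*m^3 - 24*m - 18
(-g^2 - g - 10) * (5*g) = -5*g^3 - 5*g^2 - 50*g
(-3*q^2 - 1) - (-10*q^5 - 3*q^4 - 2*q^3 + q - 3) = 10*q^5 + 3*q^4 + 2*q^3 - 3*q^2 - q + 2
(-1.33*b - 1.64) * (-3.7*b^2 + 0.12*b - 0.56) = 4.921*b^3 + 5.9084*b^2 + 0.548*b + 0.9184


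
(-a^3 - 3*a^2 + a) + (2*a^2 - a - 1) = -a^3 - a^2 - 1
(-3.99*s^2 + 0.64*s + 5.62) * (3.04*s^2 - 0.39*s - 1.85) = -12.1296*s^4 + 3.5017*s^3 + 24.2167*s^2 - 3.3758*s - 10.397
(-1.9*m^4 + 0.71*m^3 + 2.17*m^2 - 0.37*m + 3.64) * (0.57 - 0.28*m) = 0.532*m^5 - 1.2818*m^4 - 0.2029*m^3 + 1.3405*m^2 - 1.2301*m + 2.0748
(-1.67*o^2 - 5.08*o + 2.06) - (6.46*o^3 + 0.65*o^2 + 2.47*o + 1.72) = -6.46*o^3 - 2.32*o^2 - 7.55*o + 0.34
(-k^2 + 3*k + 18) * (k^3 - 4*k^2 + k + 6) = -k^5 + 7*k^4 + 5*k^3 - 75*k^2 + 36*k + 108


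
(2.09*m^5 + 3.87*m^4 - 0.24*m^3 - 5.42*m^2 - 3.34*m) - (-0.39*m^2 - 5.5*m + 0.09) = 2.09*m^5 + 3.87*m^4 - 0.24*m^3 - 5.03*m^2 + 2.16*m - 0.09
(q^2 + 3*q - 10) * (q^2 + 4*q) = q^4 + 7*q^3 + 2*q^2 - 40*q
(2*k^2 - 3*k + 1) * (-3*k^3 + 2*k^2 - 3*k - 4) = -6*k^5 + 13*k^4 - 15*k^3 + 3*k^2 + 9*k - 4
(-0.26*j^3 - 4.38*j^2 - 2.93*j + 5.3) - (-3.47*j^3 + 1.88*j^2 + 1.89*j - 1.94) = 3.21*j^3 - 6.26*j^2 - 4.82*j + 7.24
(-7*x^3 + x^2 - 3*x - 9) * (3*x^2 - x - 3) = -21*x^5 + 10*x^4 + 11*x^3 - 27*x^2 + 18*x + 27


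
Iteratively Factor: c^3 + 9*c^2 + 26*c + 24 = (c + 4)*(c^2 + 5*c + 6) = (c + 3)*(c + 4)*(c + 2)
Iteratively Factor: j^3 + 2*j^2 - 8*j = (j - 2)*(j^2 + 4*j) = (j - 2)*(j + 4)*(j)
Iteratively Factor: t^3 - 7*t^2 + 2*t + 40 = (t + 2)*(t^2 - 9*t + 20) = (t - 4)*(t + 2)*(t - 5)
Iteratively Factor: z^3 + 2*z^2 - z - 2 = (z + 2)*(z^2 - 1) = (z + 1)*(z + 2)*(z - 1)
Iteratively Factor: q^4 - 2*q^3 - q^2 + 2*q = (q + 1)*(q^3 - 3*q^2 + 2*q) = (q - 2)*(q + 1)*(q^2 - q) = (q - 2)*(q - 1)*(q + 1)*(q)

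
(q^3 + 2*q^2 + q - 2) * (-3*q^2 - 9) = -3*q^5 - 6*q^4 - 12*q^3 - 12*q^2 - 9*q + 18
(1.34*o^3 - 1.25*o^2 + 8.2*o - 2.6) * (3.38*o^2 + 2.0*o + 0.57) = 4.5292*o^5 - 1.545*o^4 + 25.9798*o^3 + 6.8995*o^2 - 0.526000000000001*o - 1.482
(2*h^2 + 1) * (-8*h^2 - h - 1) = -16*h^4 - 2*h^3 - 10*h^2 - h - 1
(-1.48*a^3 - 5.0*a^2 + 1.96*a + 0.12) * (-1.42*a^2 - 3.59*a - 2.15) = 2.1016*a^5 + 12.4132*a^4 + 18.3488*a^3 + 3.5432*a^2 - 4.6448*a - 0.258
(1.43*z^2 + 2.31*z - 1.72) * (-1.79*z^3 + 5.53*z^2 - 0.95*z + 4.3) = -2.5597*z^5 + 3.773*z^4 + 14.4946*z^3 - 5.5571*z^2 + 11.567*z - 7.396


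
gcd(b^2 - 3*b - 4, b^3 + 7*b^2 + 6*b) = b + 1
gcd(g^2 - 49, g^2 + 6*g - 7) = g + 7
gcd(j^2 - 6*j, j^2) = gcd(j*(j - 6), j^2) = j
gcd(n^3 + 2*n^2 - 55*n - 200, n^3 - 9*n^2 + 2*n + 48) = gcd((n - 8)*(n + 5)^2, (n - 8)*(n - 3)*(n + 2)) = n - 8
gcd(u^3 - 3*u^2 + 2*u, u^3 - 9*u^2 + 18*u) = u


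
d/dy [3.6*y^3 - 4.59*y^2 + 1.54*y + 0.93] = 10.8*y^2 - 9.18*y + 1.54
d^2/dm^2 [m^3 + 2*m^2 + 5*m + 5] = 6*m + 4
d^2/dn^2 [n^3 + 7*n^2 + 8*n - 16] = 6*n + 14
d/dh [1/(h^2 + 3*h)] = (-2*h - 3)/(h^2*(h + 3)^2)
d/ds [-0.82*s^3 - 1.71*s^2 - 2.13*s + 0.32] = -2.46*s^2 - 3.42*s - 2.13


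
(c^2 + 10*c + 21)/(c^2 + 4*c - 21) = (c + 3)/(c - 3)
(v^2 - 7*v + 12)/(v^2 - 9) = (v - 4)/(v + 3)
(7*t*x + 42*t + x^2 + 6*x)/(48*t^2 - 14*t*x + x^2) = (7*t*x + 42*t + x^2 + 6*x)/(48*t^2 - 14*t*x + x^2)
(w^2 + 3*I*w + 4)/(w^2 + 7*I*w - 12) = (w - I)/(w + 3*I)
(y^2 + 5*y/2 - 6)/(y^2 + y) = (y^2 + 5*y/2 - 6)/(y*(y + 1))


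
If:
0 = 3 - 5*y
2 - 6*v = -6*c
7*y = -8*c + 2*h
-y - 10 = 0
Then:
No Solution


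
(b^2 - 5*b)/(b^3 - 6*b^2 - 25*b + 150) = b/(b^2 - b - 30)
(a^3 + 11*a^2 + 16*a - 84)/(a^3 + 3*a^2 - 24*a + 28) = (a + 6)/(a - 2)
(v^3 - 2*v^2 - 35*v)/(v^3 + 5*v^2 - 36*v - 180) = v*(v - 7)/(v^2 - 36)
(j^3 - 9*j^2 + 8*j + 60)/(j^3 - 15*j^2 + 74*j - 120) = (j + 2)/(j - 4)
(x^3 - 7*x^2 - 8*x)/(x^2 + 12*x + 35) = x*(x^2 - 7*x - 8)/(x^2 + 12*x + 35)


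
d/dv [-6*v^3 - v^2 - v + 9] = -18*v^2 - 2*v - 1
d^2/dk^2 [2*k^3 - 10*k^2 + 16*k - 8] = 12*k - 20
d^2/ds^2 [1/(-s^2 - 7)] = 2*(7 - 3*s^2)/(s^2 + 7)^3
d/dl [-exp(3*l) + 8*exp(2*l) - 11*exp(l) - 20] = (-3*exp(2*l) + 16*exp(l) - 11)*exp(l)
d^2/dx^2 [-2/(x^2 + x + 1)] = 4*(x^2 + x - (2*x + 1)^2 + 1)/(x^2 + x + 1)^3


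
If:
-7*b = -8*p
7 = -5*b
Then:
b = -7/5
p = -49/40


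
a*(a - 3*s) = a^2 - 3*a*s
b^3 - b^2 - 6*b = b*(b - 3)*(b + 2)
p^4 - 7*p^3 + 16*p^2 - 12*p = p*(p - 3)*(p - 2)^2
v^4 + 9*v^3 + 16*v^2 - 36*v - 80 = (v - 2)*(v + 2)*(v + 4)*(v + 5)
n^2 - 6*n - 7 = (n - 7)*(n + 1)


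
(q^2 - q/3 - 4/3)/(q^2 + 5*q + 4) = (q - 4/3)/(q + 4)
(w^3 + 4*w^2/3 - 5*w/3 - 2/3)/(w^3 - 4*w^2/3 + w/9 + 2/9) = 3*(w + 2)/(3*w - 2)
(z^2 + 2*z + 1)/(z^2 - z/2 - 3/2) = 2*(z + 1)/(2*z - 3)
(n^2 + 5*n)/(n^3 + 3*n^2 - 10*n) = 1/(n - 2)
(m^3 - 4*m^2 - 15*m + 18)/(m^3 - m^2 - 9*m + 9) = (m - 6)/(m - 3)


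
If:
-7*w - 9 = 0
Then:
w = -9/7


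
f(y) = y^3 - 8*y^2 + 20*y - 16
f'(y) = 3*y^2 - 16*y + 20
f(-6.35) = -721.63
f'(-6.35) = 242.57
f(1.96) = -0.00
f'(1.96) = 0.16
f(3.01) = -1.01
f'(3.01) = -0.98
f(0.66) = -6.00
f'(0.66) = 10.75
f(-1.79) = -83.17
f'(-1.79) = 58.25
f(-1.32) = -58.64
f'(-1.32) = 46.35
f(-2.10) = -102.54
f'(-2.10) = 66.83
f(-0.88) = -40.48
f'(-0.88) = 36.40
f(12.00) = 800.00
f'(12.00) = 260.00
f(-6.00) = -640.00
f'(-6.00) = 224.00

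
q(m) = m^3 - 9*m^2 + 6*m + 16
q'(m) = 3*m^2 - 18*m + 6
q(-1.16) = -4.63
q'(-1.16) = 30.92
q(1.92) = 1.42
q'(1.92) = -17.50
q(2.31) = -5.84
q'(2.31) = -19.57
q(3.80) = -36.29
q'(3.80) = -19.08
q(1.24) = 11.51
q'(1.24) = -11.71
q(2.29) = -5.45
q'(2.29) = -19.49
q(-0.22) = 14.23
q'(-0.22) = 10.11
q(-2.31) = -58.21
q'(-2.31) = 63.59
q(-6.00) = -560.00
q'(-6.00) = 222.00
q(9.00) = 70.00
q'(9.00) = 87.00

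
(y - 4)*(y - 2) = y^2 - 6*y + 8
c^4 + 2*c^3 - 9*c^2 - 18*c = c*(c - 3)*(c + 2)*(c + 3)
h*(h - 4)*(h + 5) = h^3 + h^2 - 20*h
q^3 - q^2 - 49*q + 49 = (q - 7)*(q - 1)*(q + 7)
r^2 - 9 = (r - 3)*(r + 3)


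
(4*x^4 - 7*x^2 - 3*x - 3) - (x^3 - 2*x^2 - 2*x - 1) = 4*x^4 - x^3 - 5*x^2 - x - 2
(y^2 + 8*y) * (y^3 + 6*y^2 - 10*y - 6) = y^5 + 14*y^4 + 38*y^3 - 86*y^2 - 48*y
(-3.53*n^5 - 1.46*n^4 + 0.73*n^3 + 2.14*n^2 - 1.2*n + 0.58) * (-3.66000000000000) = 12.9198*n^5 + 5.3436*n^4 - 2.6718*n^3 - 7.8324*n^2 + 4.392*n - 2.1228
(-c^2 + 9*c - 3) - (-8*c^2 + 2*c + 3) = 7*c^2 + 7*c - 6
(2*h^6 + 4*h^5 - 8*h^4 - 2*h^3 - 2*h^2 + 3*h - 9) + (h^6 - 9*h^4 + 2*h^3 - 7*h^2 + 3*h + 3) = 3*h^6 + 4*h^5 - 17*h^4 - 9*h^2 + 6*h - 6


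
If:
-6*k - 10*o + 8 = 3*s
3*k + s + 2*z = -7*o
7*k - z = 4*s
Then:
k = 91*z/125 + 224/125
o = -93*z/125 - 152/125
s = 128*z/125 + 392/125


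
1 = 1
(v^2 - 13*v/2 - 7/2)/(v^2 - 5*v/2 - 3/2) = (v - 7)/(v - 3)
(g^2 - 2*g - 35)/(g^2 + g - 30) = (g^2 - 2*g - 35)/(g^2 + g - 30)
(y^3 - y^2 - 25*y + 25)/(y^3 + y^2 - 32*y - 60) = (y^2 - 6*y + 5)/(y^2 - 4*y - 12)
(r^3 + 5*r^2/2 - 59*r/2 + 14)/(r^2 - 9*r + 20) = (2*r^2 + 13*r - 7)/(2*(r - 5))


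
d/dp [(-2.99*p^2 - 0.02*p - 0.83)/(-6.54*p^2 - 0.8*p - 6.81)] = (2.2612*p^2 + 29.8674*p - 0.5278)/(42.7716*p^4 + 10.464*p^3 + 89.7148*p^2 + 10.896*p + 46.3761)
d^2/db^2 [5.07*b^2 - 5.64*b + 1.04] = 10.1400000000000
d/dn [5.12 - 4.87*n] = -4.87000000000000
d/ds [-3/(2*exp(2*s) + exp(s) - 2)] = (12*exp(s) + 3)*exp(s)/(2*exp(2*s) + exp(s) - 2)^2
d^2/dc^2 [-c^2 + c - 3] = -2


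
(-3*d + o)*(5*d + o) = -15*d^2 + 2*d*o + o^2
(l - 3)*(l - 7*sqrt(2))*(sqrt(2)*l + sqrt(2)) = sqrt(2)*l^3 - 14*l^2 - 2*sqrt(2)*l^2 - 3*sqrt(2)*l + 28*l + 42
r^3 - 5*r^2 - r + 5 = (r - 5)*(r - 1)*(r + 1)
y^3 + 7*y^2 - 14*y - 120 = (y - 4)*(y + 5)*(y + 6)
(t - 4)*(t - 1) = t^2 - 5*t + 4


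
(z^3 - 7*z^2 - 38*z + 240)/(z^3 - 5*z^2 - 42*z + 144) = (z - 5)/(z - 3)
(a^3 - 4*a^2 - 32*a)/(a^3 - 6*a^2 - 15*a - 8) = a*(a + 4)/(a^2 + 2*a + 1)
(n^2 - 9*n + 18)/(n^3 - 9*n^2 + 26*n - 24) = (n - 6)/(n^2 - 6*n + 8)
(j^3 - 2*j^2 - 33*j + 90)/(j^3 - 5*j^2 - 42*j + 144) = (j - 5)/(j - 8)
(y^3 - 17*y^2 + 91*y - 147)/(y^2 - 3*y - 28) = (y^2 - 10*y + 21)/(y + 4)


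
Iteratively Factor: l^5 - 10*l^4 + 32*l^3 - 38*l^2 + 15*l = (l - 5)*(l^4 - 5*l^3 + 7*l^2 - 3*l) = (l - 5)*(l - 1)*(l^3 - 4*l^2 + 3*l) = (l - 5)*(l - 1)^2*(l^2 - 3*l) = (l - 5)*(l - 3)*(l - 1)^2*(l)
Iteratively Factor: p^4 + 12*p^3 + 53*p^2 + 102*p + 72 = (p + 4)*(p^3 + 8*p^2 + 21*p + 18) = (p + 3)*(p + 4)*(p^2 + 5*p + 6) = (p + 3)^2*(p + 4)*(p + 2)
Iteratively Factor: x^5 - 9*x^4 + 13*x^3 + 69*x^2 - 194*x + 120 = (x - 4)*(x^4 - 5*x^3 - 7*x^2 + 41*x - 30) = (x - 4)*(x - 2)*(x^3 - 3*x^2 - 13*x + 15) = (x - 4)*(x - 2)*(x + 3)*(x^2 - 6*x + 5) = (x - 4)*(x - 2)*(x - 1)*(x + 3)*(x - 5)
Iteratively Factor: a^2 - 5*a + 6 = (a - 2)*(a - 3)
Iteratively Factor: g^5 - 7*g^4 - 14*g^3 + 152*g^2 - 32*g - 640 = (g + 4)*(g^4 - 11*g^3 + 30*g^2 + 32*g - 160) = (g - 4)*(g + 4)*(g^3 - 7*g^2 + 2*g + 40) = (g - 4)*(g + 2)*(g + 4)*(g^2 - 9*g + 20) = (g - 4)^2*(g + 2)*(g + 4)*(g - 5)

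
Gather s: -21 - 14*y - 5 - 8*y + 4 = -22*y - 22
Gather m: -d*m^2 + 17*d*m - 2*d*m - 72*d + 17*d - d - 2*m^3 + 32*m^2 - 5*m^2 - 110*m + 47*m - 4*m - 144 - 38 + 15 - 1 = -56*d - 2*m^3 + m^2*(27 - d) + m*(15*d - 67) - 168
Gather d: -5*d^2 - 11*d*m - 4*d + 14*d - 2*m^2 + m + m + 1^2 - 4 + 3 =-5*d^2 + d*(10 - 11*m) - 2*m^2 + 2*m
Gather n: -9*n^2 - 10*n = -9*n^2 - 10*n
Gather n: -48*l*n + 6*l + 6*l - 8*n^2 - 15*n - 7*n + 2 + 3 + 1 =12*l - 8*n^2 + n*(-48*l - 22) + 6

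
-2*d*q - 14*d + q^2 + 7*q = (-2*d + q)*(q + 7)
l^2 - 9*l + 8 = (l - 8)*(l - 1)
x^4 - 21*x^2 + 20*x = x*(x - 4)*(x - 1)*(x + 5)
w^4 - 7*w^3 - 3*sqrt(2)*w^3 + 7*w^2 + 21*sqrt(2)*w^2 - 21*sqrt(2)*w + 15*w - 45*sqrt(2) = (w - 5)*(w - 3)*(w + 1)*(w - 3*sqrt(2))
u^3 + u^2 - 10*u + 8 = (u - 2)*(u - 1)*(u + 4)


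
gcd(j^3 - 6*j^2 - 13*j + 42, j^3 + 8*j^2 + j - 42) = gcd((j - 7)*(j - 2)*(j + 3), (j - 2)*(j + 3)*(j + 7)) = j^2 + j - 6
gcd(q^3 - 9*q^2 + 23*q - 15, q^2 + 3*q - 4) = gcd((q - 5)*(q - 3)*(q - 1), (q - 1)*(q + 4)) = q - 1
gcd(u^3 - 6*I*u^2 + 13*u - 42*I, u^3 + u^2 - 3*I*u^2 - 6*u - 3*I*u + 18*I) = 1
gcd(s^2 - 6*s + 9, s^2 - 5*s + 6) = s - 3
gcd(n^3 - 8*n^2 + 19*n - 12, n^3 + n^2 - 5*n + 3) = n - 1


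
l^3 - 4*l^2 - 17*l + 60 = (l - 5)*(l - 3)*(l + 4)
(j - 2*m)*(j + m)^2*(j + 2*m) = j^4 + 2*j^3*m - 3*j^2*m^2 - 8*j*m^3 - 4*m^4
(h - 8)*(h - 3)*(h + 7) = h^3 - 4*h^2 - 53*h + 168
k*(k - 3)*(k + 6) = k^3 + 3*k^2 - 18*k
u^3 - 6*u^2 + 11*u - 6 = (u - 3)*(u - 2)*(u - 1)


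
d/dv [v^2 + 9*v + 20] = 2*v + 9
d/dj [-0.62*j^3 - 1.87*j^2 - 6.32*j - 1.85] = -1.86*j^2 - 3.74*j - 6.32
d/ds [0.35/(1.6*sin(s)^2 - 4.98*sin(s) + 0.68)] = (1.743 - 1.12*sin(s))*cos(s)/(1.6*sin(s)^2 - 4.98*sin(s) + 0.68)^2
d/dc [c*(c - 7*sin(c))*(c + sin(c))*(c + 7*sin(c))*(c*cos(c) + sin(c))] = -c^5*sin(c) - 2*c^4*sin(c)^2 + 6*c^4*cos(c) + c^4 + 147*c^3*sin(c)^3 + 6*c^3*sin(c)*cos(c) - 94*c^3*sin(c) + 196*c^2*sin(c)^4 - 294*c^2*sin(c)^2*cos(c) - 144*c^2*sin(c)^2 - 294*c*sin(c)^3*cos(c) - 98*c*sin(c)^3 - 49*sin(c)^4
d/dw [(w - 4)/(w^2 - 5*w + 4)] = -1/(w^2 - 2*w + 1)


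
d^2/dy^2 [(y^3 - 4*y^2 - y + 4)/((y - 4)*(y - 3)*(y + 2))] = 2*(y^3 + 15*y^2 + 3*y + 29)/(y^6 - 3*y^5 - 15*y^4 + 35*y^3 + 90*y^2 - 108*y - 216)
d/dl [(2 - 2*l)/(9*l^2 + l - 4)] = 2*(-9*l^2 - l + (l - 1)*(18*l + 1) + 4)/(9*l^2 + l - 4)^2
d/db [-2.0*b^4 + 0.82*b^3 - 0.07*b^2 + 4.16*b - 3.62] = -8.0*b^3 + 2.46*b^2 - 0.14*b + 4.16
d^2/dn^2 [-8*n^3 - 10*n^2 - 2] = -48*n - 20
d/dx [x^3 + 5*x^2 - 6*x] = 3*x^2 + 10*x - 6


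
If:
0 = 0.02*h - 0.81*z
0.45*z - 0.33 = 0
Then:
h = 29.70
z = 0.73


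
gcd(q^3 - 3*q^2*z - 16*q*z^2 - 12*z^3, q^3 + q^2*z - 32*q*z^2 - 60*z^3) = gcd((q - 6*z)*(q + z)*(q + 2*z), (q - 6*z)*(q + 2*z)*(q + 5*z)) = -q^2 + 4*q*z + 12*z^2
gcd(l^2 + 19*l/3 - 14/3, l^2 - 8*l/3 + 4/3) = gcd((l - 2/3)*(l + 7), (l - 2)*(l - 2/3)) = l - 2/3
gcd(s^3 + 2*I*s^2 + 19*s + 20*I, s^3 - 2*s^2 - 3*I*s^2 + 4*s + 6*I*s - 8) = s^2 - 3*I*s + 4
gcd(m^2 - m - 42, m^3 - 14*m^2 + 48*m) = 1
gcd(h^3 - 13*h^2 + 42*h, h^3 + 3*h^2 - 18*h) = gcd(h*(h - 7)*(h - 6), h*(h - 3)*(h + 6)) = h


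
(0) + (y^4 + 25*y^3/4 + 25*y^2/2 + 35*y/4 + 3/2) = y^4 + 25*y^3/4 + 25*y^2/2 + 35*y/4 + 3/2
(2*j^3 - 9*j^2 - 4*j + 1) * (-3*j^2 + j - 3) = -6*j^5 + 29*j^4 - 3*j^3 + 20*j^2 + 13*j - 3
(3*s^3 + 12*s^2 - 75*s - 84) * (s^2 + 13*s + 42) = 3*s^5 + 51*s^4 + 207*s^3 - 555*s^2 - 4242*s - 3528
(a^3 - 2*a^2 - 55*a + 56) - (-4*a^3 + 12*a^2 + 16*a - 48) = 5*a^3 - 14*a^2 - 71*a + 104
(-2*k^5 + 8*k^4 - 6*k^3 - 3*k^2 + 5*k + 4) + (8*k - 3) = -2*k^5 + 8*k^4 - 6*k^3 - 3*k^2 + 13*k + 1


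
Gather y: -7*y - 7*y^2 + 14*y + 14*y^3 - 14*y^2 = 14*y^3 - 21*y^2 + 7*y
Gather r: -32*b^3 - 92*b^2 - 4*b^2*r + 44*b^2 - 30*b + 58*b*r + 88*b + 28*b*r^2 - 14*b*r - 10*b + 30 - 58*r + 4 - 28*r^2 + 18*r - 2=-32*b^3 - 48*b^2 + 48*b + r^2*(28*b - 28) + r*(-4*b^2 + 44*b - 40) + 32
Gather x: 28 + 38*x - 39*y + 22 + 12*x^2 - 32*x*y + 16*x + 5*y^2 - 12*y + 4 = 12*x^2 + x*(54 - 32*y) + 5*y^2 - 51*y + 54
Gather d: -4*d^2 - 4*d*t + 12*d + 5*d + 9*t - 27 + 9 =-4*d^2 + d*(17 - 4*t) + 9*t - 18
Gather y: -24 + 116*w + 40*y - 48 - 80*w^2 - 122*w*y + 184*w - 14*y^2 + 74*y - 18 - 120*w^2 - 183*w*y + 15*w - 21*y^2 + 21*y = -200*w^2 + 315*w - 35*y^2 + y*(135 - 305*w) - 90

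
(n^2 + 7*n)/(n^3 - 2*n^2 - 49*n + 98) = n/(n^2 - 9*n + 14)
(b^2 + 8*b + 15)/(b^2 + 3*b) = (b + 5)/b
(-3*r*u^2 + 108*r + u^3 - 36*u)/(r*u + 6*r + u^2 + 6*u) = (-3*r*u + 18*r + u^2 - 6*u)/(r + u)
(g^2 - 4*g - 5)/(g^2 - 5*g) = (g + 1)/g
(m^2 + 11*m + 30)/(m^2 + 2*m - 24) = (m + 5)/(m - 4)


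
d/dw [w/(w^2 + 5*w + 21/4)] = 4*(21 - 4*w^2)/(16*w^4 + 160*w^3 + 568*w^2 + 840*w + 441)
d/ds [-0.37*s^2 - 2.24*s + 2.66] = -0.74*s - 2.24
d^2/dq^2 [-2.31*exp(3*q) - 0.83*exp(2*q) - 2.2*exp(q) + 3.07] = (-20.79*exp(2*q) - 3.32*exp(q) - 2.2)*exp(q)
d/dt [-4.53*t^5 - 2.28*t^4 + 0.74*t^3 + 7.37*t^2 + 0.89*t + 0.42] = -22.65*t^4 - 9.12*t^3 + 2.22*t^2 + 14.74*t + 0.89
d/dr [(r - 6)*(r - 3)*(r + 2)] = r*(3*r - 14)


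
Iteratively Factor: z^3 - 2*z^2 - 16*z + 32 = (z - 4)*(z^2 + 2*z - 8) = (z - 4)*(z + 4)*(z - 2)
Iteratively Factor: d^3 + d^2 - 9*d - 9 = (d + 1)*(d^2 - 9) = (d + 1)*(d + 3)*(d - 3)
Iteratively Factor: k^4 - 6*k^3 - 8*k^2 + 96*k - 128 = (k - 2)*(k^3 - 4*k^2 - 16*k + 64) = (k - 4)*(k - 2)*(k^2 - 16) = (k - 4)*(k - 2)*(k + 4)*(k - 4)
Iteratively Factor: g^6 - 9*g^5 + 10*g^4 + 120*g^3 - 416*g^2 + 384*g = (g - 4)*(g^5 - 5*g^4 - 10*g^3 + 80*g^2 - 96*g) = (g - 4)*(g - 3)*(g^4 - 2*g^3 - 16*g^2 + 32*g) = (g - 4)*(g - 3)*(g - 2)*(g^3 - 16*g) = (g - 4)^2*(g - 3)*(g - 2)*(g^2 + 4*g) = g*(g - 4)^2*(g - 3)*(g - 2)*(g + 4)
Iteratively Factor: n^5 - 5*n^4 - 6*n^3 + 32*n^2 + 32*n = (n - 4)*(n^4 - n^3 - 10*n^2 - 8*n) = (n - 4)*(n + 1)*(n^3 - 2*n^2 - 8*n) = (n - 4)^2*(n + 1)*(n^2 + 2*n) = (n - 4)^2*(n + 1)*(n + 2)*(n)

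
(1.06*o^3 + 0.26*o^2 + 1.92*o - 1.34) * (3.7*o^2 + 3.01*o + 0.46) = 3.922*o^5 + 4.1526*o^4 + 8.3742*o^3 + 0.940799999999999*o^2 - 3.1502*o - 0.6164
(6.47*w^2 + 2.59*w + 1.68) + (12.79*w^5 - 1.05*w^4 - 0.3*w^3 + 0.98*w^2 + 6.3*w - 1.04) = 12.79*w^5 - 1.05*w^4 - 0.3*w^3 + 7.45*w^2 + 8.89*w + 0.64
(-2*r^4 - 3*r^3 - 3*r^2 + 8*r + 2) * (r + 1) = -2*r^5 - 5*r^4 - 6*r^3 + 5*r^2 + 10*r + 2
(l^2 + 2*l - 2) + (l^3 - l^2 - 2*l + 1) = l^3 - 1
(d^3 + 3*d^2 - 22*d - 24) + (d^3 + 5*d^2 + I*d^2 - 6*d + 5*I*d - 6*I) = 2*d^3 + 8*d^2 + I*d^2 - 28*d + 5*I*d - 24 - 6*I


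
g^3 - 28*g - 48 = (g - 6)*(g + 2)*(g + 4)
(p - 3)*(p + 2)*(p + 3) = p^3 + 2*p^2 - 9*p - 18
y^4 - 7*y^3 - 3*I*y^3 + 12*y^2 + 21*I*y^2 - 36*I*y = y*(y - 4)*(y - 3)*(y - 3*I)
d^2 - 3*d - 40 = (d - 8)*(d + 5)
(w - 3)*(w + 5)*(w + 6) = w^3 + 8*w^2 - 3*w - 90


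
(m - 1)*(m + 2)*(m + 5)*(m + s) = m^4 + m^3*s + 6*m^3 + 6*m^2*s + 3*m^2 + 3*m*s - 10*m - 10*s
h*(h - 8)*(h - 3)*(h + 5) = h^4 - 6*h^3 - 31*h^2 + 120*h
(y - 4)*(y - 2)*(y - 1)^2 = y^4 - 8*y^3 + 21*y^2 - 22*y + 8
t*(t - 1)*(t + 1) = t^3 - t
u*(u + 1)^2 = u^3 + 2*u^2 + u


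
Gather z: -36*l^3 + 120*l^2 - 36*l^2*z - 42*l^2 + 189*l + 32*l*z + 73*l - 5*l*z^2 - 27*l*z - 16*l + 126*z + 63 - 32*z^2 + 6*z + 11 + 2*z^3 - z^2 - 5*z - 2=-36*l^3 + 78*l^2 + 246*l + 2*z^3 + z^2*(-5*l - 33) + z*(-36*l^2 + 5*l + 127) + 72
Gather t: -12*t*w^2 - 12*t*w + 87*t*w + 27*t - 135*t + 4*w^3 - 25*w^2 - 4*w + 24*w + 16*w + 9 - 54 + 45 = t*(-12*w^2 + 75*w - 108) + 4*w^3 - 25*w^2 + 36*w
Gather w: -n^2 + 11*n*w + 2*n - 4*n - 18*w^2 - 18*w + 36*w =-n^2 - 2*n - 18*w^2 + w*(11*n + 18)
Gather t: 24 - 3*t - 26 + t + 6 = 4 - 2*t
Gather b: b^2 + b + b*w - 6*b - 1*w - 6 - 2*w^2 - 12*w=b^2 + b*(w - 5) - 2*w^2 - 13*w - 6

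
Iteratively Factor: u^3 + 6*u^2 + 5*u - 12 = (u + 4)*(u^2 + 2*u - 3) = (u + 3)*(u + 4)*(u - 1)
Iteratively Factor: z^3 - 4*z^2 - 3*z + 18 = (z - 3)*(z^2 - z - 6) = (z - 3)*(z + 2)*(z - 3)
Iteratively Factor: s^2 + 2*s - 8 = (s + 4)*(s - 2)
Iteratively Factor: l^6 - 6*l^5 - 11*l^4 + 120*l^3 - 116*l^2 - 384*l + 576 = (l - 4)*(l^5 - 2*l^4 - 19*l^3 + 44*l^2 + 60*l - 144) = (l - 4)*(l - 3)*(l^4 + l^3 - 16*l^2 - 4*l + 48) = (l - 4)*(l - 3)*(l + 2)*(l^3 - l^2 - 14*l + 24) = (l - 4)*(l - 3)*(l - 2)*(l + 2)*(l^2 + l - 12) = (l - 4)*(l - 3)*(l - 2)*(l + 2)*(l + 4)*(l - 3)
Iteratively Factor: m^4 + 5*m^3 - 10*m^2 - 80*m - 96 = (m + 4)*(m^3 + m^2 - 14*m - 24) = (m - 4)*(m + 4)*(m^2 + 5*m + 6) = (m - 4)*(m + 2)*(m + 4)*(m + 3)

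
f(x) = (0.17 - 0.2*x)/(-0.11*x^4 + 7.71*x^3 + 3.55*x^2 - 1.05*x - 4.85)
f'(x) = (0.17 - 0.2*x)*(0.44*x^3 - 23.13*x^2 - 7.1*x + 1.05)/(-0.11*x^4 + 7.71*x^3 + 3.55*x^2 - 1.05*x - 4.85)^2 - 0.2/(-0.11*x^4 + 7.71*x^3 + 3.55*x^2 - 1.05*x - 4.85)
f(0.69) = -0.02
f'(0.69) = -0.10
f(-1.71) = -0.02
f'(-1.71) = -0.02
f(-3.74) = -0.00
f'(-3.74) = -0.00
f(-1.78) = -0.01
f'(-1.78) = -0.02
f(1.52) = -0.00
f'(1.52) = 0.00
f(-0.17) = -0.04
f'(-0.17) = 0.06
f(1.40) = -0.01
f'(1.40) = 0.00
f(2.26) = -0.00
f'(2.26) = 0.00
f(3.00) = -0.00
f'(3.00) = 0.00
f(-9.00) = -0.00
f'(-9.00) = -0.00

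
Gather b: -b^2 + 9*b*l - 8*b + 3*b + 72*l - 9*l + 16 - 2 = -b^2 + b*(9*l - 5) + 63*l + 14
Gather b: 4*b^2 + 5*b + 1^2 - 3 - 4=4*b^2 + 5*b - 6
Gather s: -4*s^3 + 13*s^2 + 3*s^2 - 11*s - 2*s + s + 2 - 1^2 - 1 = -4*s^3 + 16*s^2 - 12*s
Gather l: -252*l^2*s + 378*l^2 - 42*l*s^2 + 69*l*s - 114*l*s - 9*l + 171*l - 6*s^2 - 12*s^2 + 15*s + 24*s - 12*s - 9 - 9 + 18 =l^2*(378 - 252*s) + l*(-42*s^2 - 45*s + 162) - 18*s^2 + 27*s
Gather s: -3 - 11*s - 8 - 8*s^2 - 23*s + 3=-8*s^2 - 34*s - 8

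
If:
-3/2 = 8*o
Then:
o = -3/16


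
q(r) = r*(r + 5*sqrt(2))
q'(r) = 2*r + 5*sqrt(2)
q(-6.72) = -2.36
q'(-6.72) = -6.37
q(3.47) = 36.58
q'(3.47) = 14.01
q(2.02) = 18.36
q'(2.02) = 11.11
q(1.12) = 9.17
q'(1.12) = 9.31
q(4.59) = 53.52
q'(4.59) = 16.25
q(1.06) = 8.62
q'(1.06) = 9.19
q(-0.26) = -1.77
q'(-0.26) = 6.55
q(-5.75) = -7.60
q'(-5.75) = -4.43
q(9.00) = 144.64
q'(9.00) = 25.07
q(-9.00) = 17.36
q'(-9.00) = -10.93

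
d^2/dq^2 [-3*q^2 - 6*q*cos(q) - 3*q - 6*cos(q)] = 6*q*cos(q) + 12*sin(q) + 6*cos(q) - 6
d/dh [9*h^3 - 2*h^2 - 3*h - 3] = 27*h^2 - 4*h - 3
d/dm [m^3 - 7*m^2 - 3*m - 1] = 3*m^2 - 14*m - 3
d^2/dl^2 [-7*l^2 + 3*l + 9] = -14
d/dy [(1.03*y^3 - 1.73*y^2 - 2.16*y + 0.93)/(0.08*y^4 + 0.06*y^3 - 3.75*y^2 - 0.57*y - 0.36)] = (-0.0824*y^6 + 0.2768*y^5 - 3.2403*y^4 - 1.2126*y^3 - 8.3937*y^2 + 8.2206*y + 1.3077)/(0.0064*y^8 + 0.0096*y^7 - 0.5964*y^6 - 0.5412*y^5 + 13.9365*y^4 + 4.2318*y^3 + 3.0249*y^2 + 0.4104*y + 0.1296)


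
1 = 1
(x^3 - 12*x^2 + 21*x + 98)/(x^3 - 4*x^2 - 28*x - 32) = (x^2 - 14*x + 49)/(x^2 - 6*x - 16)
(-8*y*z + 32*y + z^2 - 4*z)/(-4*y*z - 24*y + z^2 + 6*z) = (8*y*z - 32*y - z^2 + 4*z)/(4*y*z + 24*y - z^2 - 6*z)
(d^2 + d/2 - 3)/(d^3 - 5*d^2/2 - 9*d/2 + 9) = 1/(d - 3)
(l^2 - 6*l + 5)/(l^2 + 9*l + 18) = (l^2 - 6*l + 5)/(l^2 + 9*l + 18)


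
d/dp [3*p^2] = 6*p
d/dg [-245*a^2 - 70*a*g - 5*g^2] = -70*a - 10*g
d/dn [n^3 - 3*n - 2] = 3*n^2 - 3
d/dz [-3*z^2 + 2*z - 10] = 2 - 6*z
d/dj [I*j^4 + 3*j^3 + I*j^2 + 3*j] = 4*I*j^3 + 9*j^2 + 2*I*j + 3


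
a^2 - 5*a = a*(a - 5)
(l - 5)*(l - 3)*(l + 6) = l^3 - 2*l^2 - 33*l + 90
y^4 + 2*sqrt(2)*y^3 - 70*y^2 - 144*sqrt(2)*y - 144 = (y - 6*sqrt(2))*(y + sqrt(2))^2*(y + 6*sqrt(2))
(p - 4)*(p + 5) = p^2 + p - 20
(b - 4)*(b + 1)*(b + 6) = b^3 + 3*b^2 - 22*b - 24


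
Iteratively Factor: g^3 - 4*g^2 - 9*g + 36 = (g - 4)*(g^2 - 9) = (g - 4)*(g - 3)*(g + 3)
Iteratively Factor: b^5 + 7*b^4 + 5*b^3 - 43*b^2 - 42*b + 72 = (b + 3)*(b^4 + 4*b^3 - 7*b^2 - 22*b + 24) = (b - 2)*(b + 3)*(b^3 + 6*b^2 + 5*b - 12) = (b - 2)*(b + 3)^2*(b^2 + 3*b - 4) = (b - 2)*(b - 1)*(b + 3)^2*(b + 4)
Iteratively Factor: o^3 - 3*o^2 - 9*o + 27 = (o - 3)*(o^2 - 9) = (o - 3)*(o + 3)*(o - 3)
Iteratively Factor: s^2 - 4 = (s - 2)*(s + 2)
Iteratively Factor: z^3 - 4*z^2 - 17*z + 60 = (z - 5)*(z^2 + z - 12) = (z - 5)*(z - 3)*(z + 4)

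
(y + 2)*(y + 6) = y^2 + 8*y + 12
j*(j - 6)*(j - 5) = j^3 - 11*j^2 + 30*j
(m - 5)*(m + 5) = m^2 - 25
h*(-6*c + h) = -6*c*h + h^2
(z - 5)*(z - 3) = z^2 - 8*z + 15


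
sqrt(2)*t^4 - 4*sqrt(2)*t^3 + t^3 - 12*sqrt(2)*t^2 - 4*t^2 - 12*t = t*(t - 6)*(t + 2)*(sqrt(2)*t + 1)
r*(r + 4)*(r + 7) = r^3 + 11*r^2 + 28*r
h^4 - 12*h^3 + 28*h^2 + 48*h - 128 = (h - 8)*(h - 4)*(h - 2)*(h + 2)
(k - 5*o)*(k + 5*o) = k^2 - 25*o^2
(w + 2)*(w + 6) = w^2 + 8*w + 12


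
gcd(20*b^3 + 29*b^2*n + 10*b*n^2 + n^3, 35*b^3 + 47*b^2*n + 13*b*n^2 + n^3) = 5*b^2 + 6*b*n + n^2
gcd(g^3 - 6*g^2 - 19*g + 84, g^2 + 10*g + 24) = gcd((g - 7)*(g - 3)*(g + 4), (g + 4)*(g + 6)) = g + 4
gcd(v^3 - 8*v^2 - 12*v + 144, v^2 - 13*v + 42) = v - 6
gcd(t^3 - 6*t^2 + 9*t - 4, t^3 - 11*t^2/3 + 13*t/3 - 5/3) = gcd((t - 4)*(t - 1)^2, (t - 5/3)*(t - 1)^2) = t^2 - 2*t + 1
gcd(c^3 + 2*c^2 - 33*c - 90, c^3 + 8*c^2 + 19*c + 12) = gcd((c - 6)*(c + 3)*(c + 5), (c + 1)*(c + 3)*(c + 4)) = c + 3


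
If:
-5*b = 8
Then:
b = -8/5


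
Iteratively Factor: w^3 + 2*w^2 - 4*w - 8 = (w + 2)*(w^2 - 4) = (w + 2)^2*(w - 2)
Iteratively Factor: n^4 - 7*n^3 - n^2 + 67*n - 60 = (n - 4)*(n^3 - 3*n^2 - 13*n + 15) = (n - 4)*(n - 1)*(n^2 - 2*n - 15) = (n - 5)*(n - 4)*(n - 1)*(n + 3)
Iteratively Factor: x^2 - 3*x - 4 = (x - 4)*(x + 1)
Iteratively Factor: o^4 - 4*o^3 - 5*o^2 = (o + 1)*(o^3 - 5*o^2) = (o - 5)*(o + 1)*(o^2) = o*(o - 5)*(o + 1)*(o)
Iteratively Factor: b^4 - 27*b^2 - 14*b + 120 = (b + 3)*(b^3 - 3*b^2 - 18*b + 40) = (b + 3)*(b + 4)*(b^2 - 7*b + 10) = (b - 5)*(b + 3)*(b + 4)*(b - 2)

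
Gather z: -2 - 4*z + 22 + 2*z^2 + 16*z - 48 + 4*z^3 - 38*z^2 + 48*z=4*z^3 - 36*z^2 + 60*z - 28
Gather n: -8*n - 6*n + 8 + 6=14 - 14*n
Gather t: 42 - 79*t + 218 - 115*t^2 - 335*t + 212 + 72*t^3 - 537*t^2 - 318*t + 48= 72*t^3 - 652*t^2 - 732*t + 520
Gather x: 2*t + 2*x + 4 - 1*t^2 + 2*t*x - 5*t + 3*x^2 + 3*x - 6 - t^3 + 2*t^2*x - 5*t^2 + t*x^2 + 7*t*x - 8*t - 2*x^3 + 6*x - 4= -t^3 - 6*t^2 - 11*t - 2*x^3 + x^2*(t + 3) + x*(2*t^2 + 9*t + 11) - 6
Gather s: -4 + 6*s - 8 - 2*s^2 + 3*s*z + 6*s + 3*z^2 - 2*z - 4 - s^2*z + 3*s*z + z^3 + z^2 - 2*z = s^2*(-z - 2) + s*(6*z + 12) + z^3 + 4*z^2 - 4*z - 16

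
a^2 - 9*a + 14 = (a - 7)*(a - 2)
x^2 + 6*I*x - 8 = (x + 2*I)*(x + 4*I)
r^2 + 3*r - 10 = (r - 2)*(r + 5)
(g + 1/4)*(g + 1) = g^2 + 5*g/4 + 1/4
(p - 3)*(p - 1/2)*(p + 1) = p^3 - 5*p^2/2 - 2*p + 3/2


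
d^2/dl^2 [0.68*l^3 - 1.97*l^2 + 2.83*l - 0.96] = 4.08*l - 3.94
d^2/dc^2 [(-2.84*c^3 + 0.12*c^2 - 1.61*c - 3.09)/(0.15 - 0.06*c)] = (0.020448*c^3 - 0.15336*c^2 + 0.3834*c + 0.045828)/(0.000216*c^3 - 0.00162*c^2 + 0.00405*c - 0.003375)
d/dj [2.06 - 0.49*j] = -0.490000000000000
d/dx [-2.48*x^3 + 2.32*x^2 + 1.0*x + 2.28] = -7.44*x^2 + 4.64*x + 1.0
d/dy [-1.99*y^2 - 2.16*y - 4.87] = -3.98*y - 2.16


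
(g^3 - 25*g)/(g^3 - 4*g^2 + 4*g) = (g^2 - 25)/(g^2 - 4*g + 4)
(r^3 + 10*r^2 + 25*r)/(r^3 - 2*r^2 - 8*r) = (r^2 + 10*r + 25)/(r^2 - 2*r - 8)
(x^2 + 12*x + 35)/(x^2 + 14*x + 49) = (x + 5)/(x + 7)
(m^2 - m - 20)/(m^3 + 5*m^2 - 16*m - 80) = (m - 5)/(m^2 + m - 20)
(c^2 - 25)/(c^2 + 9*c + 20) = (c - 5)/(c + 4)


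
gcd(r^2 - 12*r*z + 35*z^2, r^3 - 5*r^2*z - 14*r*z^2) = -r + 7*z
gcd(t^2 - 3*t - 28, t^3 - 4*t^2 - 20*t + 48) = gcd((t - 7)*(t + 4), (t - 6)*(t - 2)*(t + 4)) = t + 4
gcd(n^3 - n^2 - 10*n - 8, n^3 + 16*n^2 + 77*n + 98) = n + 2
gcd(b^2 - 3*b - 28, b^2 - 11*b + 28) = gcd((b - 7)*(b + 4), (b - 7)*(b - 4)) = b - 7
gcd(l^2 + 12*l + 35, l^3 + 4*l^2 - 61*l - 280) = l^2 + 12*l + 35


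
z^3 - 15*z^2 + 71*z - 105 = (z - 7)*(z - 5)*(z - 3)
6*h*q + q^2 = q*(6*h + q)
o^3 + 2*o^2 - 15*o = o*(o - 3)*(o + 5)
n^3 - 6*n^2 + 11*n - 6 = (n - 3)*(n - 2)*(n - 1)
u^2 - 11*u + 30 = (u - 6)*(u - 5)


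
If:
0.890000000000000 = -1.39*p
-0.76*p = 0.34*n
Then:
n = 1.43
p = -0.64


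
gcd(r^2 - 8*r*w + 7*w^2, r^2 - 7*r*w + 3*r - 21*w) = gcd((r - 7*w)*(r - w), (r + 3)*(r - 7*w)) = r - 7*w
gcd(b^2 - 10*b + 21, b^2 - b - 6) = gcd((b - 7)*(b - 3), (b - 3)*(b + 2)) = b - 3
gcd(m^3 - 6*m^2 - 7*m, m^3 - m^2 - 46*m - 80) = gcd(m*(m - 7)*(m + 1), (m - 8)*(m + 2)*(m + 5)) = 1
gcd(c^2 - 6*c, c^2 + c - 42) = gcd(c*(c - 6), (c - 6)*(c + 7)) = c - 6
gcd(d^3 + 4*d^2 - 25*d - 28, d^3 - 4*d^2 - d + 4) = d^2 - 3*d - 4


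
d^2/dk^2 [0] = 0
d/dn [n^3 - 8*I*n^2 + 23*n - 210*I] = 3*n^2 - 16*I*n + 23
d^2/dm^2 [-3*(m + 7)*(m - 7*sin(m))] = -21*(m + 7)*sin(m) + 42*cos(m) - 6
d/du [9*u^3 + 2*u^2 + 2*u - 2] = 27*u^2 + 4*u + 2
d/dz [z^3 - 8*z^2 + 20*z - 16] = 3*z^2 - 16*z + 20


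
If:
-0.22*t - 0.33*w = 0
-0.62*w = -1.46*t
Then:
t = 0.00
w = 0.00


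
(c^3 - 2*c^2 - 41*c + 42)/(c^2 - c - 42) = c - 1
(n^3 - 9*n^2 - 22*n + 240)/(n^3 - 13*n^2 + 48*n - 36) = (n^2 - 3*n - 40)/(n^2 - 7*n + 6)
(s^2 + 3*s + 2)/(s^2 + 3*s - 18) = (s^2 + 3*s + 2)/(s^2 + 3*s - 18)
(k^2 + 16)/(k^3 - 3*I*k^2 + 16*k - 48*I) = 1/(k - 3*I)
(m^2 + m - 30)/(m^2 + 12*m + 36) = (m - 5)/(m + 6)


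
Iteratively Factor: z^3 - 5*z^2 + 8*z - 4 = (z - 2)*(z^2 - 3*z + 2) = (z - 2)^2*(z - 1)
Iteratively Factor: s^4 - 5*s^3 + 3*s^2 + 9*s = (s + 1)*(s^3 - 6*s^2 + 9*s) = (s - 3)*(s + 1)*(s^2 - 3*s) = s*(s - 3)*(s + 1)*(s - 3)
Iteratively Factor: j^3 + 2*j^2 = (j + 2)*(j^2) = j*(j + 2)*(j)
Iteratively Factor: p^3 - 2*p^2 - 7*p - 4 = (p + 1)*(p^2 - 3*p - 4) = (p - 4)*(p + 1)*(p + 1)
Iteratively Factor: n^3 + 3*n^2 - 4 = (n + 2)*(n^2 + n - 2) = (n + 2)^2*(n - 1)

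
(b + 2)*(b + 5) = b^2 + 7*b + 10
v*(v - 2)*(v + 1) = v^3 - v^2 - 2*v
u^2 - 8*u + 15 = (u - 5)*(u - 3)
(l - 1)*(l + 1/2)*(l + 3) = l^3 + 5*l^2/2 - 2*l - 3/2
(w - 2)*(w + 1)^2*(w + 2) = w^4 + 2*w^3 - 3*w^2 - 8*w - 4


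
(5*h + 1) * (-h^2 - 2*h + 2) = -5*h^3 - 11*h^2 + 8*h + 2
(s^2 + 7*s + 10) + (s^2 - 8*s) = 2*s^2 - s + 10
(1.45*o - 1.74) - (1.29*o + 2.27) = 0.16*o - 4.01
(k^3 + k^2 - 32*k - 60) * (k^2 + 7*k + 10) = k^5 + 8*k^4 - 15*k^3 - 274*k^2 - 740*k - 600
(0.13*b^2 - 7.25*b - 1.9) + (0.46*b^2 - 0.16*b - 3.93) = 0.59*b^2 - 7.41*b - 5.83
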